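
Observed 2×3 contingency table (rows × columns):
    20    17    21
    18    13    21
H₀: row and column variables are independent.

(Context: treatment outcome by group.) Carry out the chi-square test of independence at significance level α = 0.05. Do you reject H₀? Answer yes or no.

reject H₀: no

Row totals [58, 52], col totals [38, 30, 42], n=110
χ² = (20−20.04)²/20.04 + (17−15.82)²/15.82 + (21−22.15)²/22.15 + (18−17.96)²/17.96 + (13−14.18)²/14.18 + (21−19.85)²/19.85 = 0.3123
df = 2
p-value (upper-tail) = 0.85545
At α=0.05: p ≥ α → fail to reject H₀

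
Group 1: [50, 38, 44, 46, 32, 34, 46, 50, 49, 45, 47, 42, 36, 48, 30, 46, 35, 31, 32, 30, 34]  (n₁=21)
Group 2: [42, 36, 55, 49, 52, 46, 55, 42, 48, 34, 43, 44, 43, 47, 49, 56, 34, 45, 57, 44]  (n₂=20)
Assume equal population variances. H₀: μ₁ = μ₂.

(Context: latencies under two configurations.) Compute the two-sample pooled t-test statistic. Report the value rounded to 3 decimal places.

test statistic = -2.623

x̄₁=40.238, s₁=7.321, n₁=21
x̄₂=46.050, s₂=6.840, n₂=20
s_p² = [20·7.321² + 19·6.840²]/39 = 50.2759
SE = √(s_p²·(1/21+1/20)) = 2.2154
t = (40.238−46.050)/2.2154 = -2.6234
df = 39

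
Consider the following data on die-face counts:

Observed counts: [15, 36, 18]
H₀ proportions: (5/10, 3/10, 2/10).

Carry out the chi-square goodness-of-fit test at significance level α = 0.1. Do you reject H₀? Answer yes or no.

n = 69; E_i = n·p_i = [34.50, 20.70, 13.80]
χ² = (15−34.50)²/34.50 + (36−20.70)²/20.70 + (18−13.80)²/13.80 = 23.6087
df = 2
p-value (upper-tail) = 0.00001
At α=0.1: p < α → reject H₀

reject H₀: yes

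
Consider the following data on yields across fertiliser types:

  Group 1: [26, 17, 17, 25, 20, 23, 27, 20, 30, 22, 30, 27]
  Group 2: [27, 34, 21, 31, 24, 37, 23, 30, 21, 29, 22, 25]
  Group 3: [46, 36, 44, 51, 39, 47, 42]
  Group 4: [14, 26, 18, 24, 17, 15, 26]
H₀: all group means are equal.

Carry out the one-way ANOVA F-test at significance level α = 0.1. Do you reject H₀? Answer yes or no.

Group means [23.67, 27.00, 43.57, 20.00], grand mean 27.711
SSB = Σnᵢ(x̄ᵢ−x̄)² = 2379.435; SSW = ΣΣ(x−x̄ᵢ)² = 848.381
MSB = 2379.435/3 = 793.1449; MSW = 848.381/34 = 24.9524
F = MSB/MSW = 31.7863
df = (3, 34)
p-value (upper-tail) = 0.00000
At α=0.1: p < α → reject H₀

reject H₀: yes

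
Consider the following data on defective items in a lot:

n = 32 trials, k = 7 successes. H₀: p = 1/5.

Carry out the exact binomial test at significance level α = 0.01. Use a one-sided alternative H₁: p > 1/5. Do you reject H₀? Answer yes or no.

Exact binomial: n=32, k=7, p₀=1/5=0.2000
P(X≥7) from Σ C(n,i)·p₀^i·(1−p₀)^(n−i)
p-value (one-sided, H₁ greater) = 0.46453
At α=0.01: p ≥ α → fail to reject H₀

reject H₀: no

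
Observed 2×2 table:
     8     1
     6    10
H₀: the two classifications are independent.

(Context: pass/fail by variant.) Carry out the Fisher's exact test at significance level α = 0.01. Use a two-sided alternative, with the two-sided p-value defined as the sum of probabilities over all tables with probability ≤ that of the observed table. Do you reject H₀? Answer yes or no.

reject H₀: no

Margins: r₁=9, r₂=16, c₁=14, c₂=11, n=25
p_obs = C(9,8)·C(16,6)/C(25,14); sum pmf over tables with pmf ≤ p_obs
p-value (two-sided) = 0.03301
At α=0.01: p ≥ α → fail to reject H₀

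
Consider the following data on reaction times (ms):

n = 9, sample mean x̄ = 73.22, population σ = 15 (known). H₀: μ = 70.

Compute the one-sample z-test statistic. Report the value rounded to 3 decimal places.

SE = σ/√n = 15/√9 = 5.0000
z = (x̄−μ₀)/SE = (73.22−70)/5.0000 = 0.6440

test statistic = 0.644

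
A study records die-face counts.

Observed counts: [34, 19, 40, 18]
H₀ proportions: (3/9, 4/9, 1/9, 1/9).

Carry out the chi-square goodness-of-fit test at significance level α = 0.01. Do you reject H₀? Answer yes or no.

reject H₀: yes

n = 111; E_i = n·p_i = [37.00, 49.33, 12.33, 12.33]
χ² = (34−37.00)²/37.00 + (19−49.33)²/49.33 + (40−12.33)²/12.33 + (18−12.33)²/12.33 = 83.5608
df = 3
p-value (upper-tail) = 0.00000
At α=0.01: p < α → reject H₀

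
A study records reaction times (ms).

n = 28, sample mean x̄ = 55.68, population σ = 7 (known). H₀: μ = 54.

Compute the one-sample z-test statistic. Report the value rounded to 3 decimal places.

test statistic = 1.270

SE = σ/√n = 7/√28 = 1.3229
z = (x̄−μ₀)/SE = (55.68−54)/1.3229 = 1.2700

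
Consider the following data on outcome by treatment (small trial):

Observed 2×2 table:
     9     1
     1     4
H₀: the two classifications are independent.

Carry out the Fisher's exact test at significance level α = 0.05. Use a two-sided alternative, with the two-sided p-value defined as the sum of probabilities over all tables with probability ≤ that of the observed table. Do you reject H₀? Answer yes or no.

Margins: r₁=10, r₂=5, c₁=10, c₂=5, n=15
p_obs = C(10,9)·C(5,1)/C(15,10); sum pmf over tables with pmf ≤ p_obs
p-value (two-sided) = 0.01698
At α=0.05: p < α → reject H₀

reject H₀: yes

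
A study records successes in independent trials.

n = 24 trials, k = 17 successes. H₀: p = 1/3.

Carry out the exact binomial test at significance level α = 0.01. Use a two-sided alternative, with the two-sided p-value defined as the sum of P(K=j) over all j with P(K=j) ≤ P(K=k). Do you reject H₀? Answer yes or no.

Exact binomial: n=24, k=17, p₀=1/3=0.3333
P(X=j) = C(n,j)·p₀^j·(1−p₀)^(n−j); p = Σ P(X=j) over j with P(X=j) ≤ P(X=17)
p-value (two-sided) = 0.00025
At α=0.01: p < α → reject H₀

reject H₀: yes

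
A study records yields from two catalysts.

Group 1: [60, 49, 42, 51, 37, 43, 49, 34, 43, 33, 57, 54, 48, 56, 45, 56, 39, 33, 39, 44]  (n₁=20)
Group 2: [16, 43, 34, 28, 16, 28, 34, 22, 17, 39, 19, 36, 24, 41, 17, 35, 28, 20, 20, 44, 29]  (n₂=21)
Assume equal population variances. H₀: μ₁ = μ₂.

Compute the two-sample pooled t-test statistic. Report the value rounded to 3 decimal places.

x̄₁=45.600, s₁=8.350, n₁=20
x̄₂=28.095, s₂=9.348, n₂=21
s_p² = [19·8.350² + 20·9.348²]/39 = 78.7849
SE = √(s_p²·(1/20+1/21)) = 2.7732
t = (45.600−28.095)/2.7732 = 6.3120
df = 39

test statistic = 6.312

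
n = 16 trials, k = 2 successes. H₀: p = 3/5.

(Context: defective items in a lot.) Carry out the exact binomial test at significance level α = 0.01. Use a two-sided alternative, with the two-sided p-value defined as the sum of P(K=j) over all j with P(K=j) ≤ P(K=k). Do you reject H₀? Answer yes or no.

reject H₀: yes

Exact binomial: n=16, k=2, p₀=3/5=0.6000
P(X=j) = C(n,j)·p₀^j·(1−p₀)^(n−j); p = Σ P(X=j) over j with P(X=j) ≤ P(X=2)
p-value (two-sided) = 0.00013
At α=0.01: p < α → reject H₀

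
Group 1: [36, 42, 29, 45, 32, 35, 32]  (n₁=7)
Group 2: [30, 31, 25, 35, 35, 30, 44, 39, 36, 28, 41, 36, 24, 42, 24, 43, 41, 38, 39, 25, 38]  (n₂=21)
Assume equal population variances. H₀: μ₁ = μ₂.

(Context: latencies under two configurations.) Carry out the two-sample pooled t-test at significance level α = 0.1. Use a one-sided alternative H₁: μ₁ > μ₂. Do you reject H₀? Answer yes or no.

x̄₁=35.857, s₁=5.757, n₁=7
x̄₂=34.476, s₂=6.593, n₂=21
s_p² = [6·5.757² + 20·6.593²]/26 = 41.0806
SE = √(s_p²·(1/7+1/21)) = 2.7973
t = (35.857−34.476)/2.7973 = 0.4937
df = 26
p-value (one-sided, H₁ greater) = 0.31284
At α=0.1: p ≥ α → fail to reject H₀

reject H₀: no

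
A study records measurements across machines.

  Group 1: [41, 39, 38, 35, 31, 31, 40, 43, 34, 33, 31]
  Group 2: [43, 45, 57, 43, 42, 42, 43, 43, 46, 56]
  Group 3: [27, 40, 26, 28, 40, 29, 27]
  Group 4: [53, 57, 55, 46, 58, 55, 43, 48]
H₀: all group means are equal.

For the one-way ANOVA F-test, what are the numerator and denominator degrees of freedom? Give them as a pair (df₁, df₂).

degrees of freedom = [3, 32]

k = 4 groups, N = 36 total
df = (k−1, N−k) = (4−1, 36−4) = (3, 32)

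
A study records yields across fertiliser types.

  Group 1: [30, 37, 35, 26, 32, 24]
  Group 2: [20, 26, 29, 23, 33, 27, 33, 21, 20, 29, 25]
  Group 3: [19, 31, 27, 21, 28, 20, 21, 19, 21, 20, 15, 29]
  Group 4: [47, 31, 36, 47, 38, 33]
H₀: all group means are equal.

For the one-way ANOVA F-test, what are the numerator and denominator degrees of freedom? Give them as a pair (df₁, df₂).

degrees of freedom = [3, 31]

k = 4 groups, N = 35 total
df = (k−1, N−k) = (4−1, 35−4) = (3, 31)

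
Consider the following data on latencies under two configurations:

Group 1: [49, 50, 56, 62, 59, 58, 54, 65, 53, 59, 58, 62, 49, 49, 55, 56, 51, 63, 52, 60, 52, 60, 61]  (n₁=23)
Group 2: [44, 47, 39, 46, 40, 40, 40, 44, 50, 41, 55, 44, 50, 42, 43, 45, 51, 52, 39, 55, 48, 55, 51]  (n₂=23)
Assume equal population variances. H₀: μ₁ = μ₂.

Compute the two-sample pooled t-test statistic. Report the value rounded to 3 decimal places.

x̄₁=56.217, s₁=4.945, n₁=23
x̄₂=46.130, s₂=5.371, n₂=23
s_p² = [22·4.945² + 22·5.371²]/44 = 26.6482
SE = √(s_p²·(1/23+1/23)) = 1.5222
t = (56.217−46.130)/1.5222 = 6.6264
df = 44

test statistic = 6.626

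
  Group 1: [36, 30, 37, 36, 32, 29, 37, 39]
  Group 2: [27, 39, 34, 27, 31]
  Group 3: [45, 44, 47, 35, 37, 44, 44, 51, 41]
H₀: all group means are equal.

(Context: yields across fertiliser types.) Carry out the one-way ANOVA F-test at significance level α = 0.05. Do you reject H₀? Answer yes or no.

reject H₀: yes

Group means [34.50, 31.60, 43.11], grand mean 37.364
SSB = Σnᵢ(x̄ᵢ−x̄)² = 529.002; SSW = ΣΣ(x−x̄ᵢ)² = 388.089
MSB = 529.002/2 = 264.5010; MSW = 388.089/19 = 20.4257
F = MSB/MSW = 12.9494
df = (2, 19)
p-value (upper-tail) = 0.00028
At α=0.05: p < α → reject H₀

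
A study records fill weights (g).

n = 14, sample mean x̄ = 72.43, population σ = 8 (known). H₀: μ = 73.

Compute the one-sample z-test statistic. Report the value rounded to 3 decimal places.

test statistic = -0.267

SE = σ/√n = 8/√14 = 2.1381
z = (x̄−μ₀)/SE = (72.43−73)/2.1381 = -0.2666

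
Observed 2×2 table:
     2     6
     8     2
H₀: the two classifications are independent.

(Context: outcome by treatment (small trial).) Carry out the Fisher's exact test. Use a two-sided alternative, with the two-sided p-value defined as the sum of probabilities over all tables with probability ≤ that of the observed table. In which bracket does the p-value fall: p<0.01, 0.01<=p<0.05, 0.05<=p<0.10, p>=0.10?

Margins: r₁=8, r₂=10, c₁=10, c₂=8, n=18
p_obs = C(8,2)·C(10,8)/C(18,10); sum pmf over tables with pmf ≤ p_obs
p-value (two-sided) = 0.05361
→ bracket: 0.05<=p<0.10

p-value bracket: 0.05<=p<0.10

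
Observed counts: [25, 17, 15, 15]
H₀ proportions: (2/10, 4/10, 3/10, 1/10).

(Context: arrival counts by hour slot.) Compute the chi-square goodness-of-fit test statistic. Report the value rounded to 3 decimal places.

test statistic = 23.104

n = 72; E_i = n·p_i = [14.40, 28.80, 21.60, 7.20]
χ² = (25−14.40)²/14.40 + (17−28.80)²/28.80 + (15−21.60)²/21.60 + (15−7.20)²/7.20 = 23.1042
df = 3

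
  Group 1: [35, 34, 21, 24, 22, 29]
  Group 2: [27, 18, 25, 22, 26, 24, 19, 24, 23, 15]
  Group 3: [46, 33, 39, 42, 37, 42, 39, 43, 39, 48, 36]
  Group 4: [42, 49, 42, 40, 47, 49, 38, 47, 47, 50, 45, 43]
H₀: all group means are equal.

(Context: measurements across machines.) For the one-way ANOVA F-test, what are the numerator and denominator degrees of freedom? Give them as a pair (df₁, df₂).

k = 4 groups, N = 39 total
df = (k−1, N−k) = (4−1, 39−4) = (3, 35)

degrees of freedom = [3, 35]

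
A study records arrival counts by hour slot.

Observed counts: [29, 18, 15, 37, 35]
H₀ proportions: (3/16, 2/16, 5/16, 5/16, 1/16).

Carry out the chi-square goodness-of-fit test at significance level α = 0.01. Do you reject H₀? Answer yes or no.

n = 134; E_i = n·p_i = [25.12, 16.75, 41.88, 41.88, 8.38]
χ² = (29−25.12)²/25.12 + (18−16.75)²/16.75 + (15−41.88)²/41.88 + (37−41.88)²/41.88 + (35−8.38)²/8.38 = 103.1502
df = 4
p-value (upper-tail) = 0.00000
At α=0.01: p < α → reject H₀

reject H₀: yes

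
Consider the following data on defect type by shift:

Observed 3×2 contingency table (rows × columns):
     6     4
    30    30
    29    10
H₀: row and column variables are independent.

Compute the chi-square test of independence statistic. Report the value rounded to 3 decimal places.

test statistic = 5.827

Row totals [10, 60, 39], col totals [65, 44], n=109
χ² = (6−5.96)²/5.96 + (4−4.04)²/4.04 + (30−35.78)²/35.78 + (30−24.22)²/24.22 + (29−23.26)²/23.26 + (10−15.74)²/15.74 = 5.8268
df = 2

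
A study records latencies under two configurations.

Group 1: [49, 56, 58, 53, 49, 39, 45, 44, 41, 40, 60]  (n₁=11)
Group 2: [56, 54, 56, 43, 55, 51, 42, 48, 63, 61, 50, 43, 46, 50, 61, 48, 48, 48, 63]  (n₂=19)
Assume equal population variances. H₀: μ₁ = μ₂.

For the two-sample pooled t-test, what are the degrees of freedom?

df = n₁ + n₂ − 2 = 11 + 19 − 2 = 28

degrees of freedom = 28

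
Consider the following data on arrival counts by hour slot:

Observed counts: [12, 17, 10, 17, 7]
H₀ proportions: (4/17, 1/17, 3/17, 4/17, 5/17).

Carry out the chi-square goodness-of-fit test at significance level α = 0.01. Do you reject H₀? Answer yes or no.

reject H₀: yes

n = 63; E_i = n·p_i = [14.82, 3.71, 11.12, 14.82, 18.53]
χ² = (12−14.82)²/14.82 + (17−3.71)²/3.71 + (10−11.12)²/11.12 + (17−14.82)²/14.82 + (7−18.53)²/18.53 = 55.8336
df = 4
p-value (upper-tail) = 0.00000
At α=0.01: p < α → reject H₀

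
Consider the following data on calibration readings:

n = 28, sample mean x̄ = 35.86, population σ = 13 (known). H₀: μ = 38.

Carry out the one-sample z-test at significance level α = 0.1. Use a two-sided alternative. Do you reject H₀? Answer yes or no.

reject H₀: no

SE = σ/√n = 13/√28 = 2.4568
z = (x̄−μ₀)/SE = (35.86−38)/2.4568 = -0.8711
p-value (two-sided) = 0.38372
At α=0.1: p ≥ α → fail to reject H₀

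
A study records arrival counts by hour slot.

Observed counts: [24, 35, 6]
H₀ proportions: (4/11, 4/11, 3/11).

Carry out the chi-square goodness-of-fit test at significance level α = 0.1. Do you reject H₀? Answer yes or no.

reject H₀: yes

n = 65; E_i = n·p_i = [23.64, 23.64, 17.73]
χ² = (24−23.64)²/23.64 + (35−23.64)²/23.64 + (6−17.73)²/17.73 = 13.2269
df = 2
p-value (upper-tail) = 0.00134
At α=0.1: p < α → reject H₀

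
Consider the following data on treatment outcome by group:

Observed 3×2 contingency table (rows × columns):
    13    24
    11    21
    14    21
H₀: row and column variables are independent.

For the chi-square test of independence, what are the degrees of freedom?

df = (r−1)(c−1) = (3−1)·(2−1) = 2

degrees of freedom = 2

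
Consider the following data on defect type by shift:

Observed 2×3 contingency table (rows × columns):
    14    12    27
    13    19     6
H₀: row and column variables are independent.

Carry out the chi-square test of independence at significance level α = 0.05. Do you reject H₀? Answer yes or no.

Row totals [53, 38], col totals [27, 31, 33], n=91
χ² = (14−15.73)²/15.73 + (12−18.05)²/18.05 + (27−19.22)²/19.22 + (13−11.27)²/11.27 + (19−12.95)²/12.95 + (6−13.78)²/13.78 = 12.8582
df = 2
p-value (upper-tail) = 0.00161
At α=0.05: p < α → reject H₀

reject H₀: yes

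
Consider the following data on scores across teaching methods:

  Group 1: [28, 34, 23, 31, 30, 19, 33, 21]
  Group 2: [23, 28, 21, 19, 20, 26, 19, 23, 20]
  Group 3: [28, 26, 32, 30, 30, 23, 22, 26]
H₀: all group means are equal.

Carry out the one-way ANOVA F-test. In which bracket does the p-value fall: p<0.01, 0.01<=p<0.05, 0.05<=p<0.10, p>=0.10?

Group means [27.38, 22.11, 27.12], grand mean 25.400
SSB = Σnᵢ(x̄ᵢ−x̄)² = 152.361; SSW = ΣΣ(x−x̄ᵢ)² = 393.639
MSB = 152.361/2 = 76.1806; MSW = 393.639/22 = 17.8927
F = MSB/MSW = 4.2576
df = (2, 22)
p-value (upper-tail) = 0.02735
→ bracket: 0.01<=p<0.05

p-value bracket: 0.01<=p<0.05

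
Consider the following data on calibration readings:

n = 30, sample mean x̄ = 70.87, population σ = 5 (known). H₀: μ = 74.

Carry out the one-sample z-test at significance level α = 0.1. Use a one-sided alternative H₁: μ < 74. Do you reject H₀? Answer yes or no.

SE = σ/√n = 5/√30 = 0.9129
z = (x̄−μ₀)/SE = (70.87−74)/0.9129 = -3.4287
p-value (one-sided, H₁ less) = 0.00030
At α=0.1: p < α → reject H₀

reject H₀: yes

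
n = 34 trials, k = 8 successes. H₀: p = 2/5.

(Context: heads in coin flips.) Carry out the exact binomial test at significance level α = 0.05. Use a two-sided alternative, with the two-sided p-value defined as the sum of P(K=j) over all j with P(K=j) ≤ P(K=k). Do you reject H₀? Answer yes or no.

Exact binomial: n=34, k=8, p₀=2/5=0.4000
P(X=j) = C(n,j)·p₀^j·(1−p₀)^(n−j); p = Σ P(X=j) over j with P(X=j) ≤ P(X=8)
p-value (two-sided) = 0.05453
At α=0.05: p ≥ α → fail to reject H₀

reject H₀: no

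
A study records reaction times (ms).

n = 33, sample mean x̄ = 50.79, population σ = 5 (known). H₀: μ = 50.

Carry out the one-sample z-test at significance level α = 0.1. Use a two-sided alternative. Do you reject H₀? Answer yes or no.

reject H₀: no

SE = σ/√n = 5/√33 = 0.8704
z = (x̄−μ₀)/SE = (50.79−50)/0.8704 = 0.9076
p-value (two-sided) = 0.36407
At α=0.1: p ≥ α → fail to reject H₀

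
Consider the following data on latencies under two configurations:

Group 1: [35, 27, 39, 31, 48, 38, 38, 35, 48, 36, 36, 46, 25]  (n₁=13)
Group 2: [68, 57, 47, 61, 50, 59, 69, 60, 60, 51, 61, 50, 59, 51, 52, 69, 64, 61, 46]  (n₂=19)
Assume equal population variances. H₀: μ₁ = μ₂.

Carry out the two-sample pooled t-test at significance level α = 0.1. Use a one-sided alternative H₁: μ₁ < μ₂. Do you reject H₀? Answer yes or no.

reject H₀: yes

x̄₁=37.077, s₁=7.182, n₁=13
x̄₂=57.632, s₂=7.228, n₂=19
s_p² = [12·7.182² + 18·7.228²]/30 = 51.9781
SE = √(s_p²·(1/13+1/19)) = 2.5950
t = (37.077−57.632)/2.5950 = -7.9209
df = 30
p-value (one-sided, H₁ less) = 0.00000
At α=0.1: p < α → reject H₀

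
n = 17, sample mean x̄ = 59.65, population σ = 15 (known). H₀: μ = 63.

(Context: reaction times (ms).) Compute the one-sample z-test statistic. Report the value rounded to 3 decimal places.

SE = σ/√n = 15/√17 = 3.6380
z = (x̄−μ₀)/SE = (59.65−63)/3.6380 = -0.9208

test statistic = -0.921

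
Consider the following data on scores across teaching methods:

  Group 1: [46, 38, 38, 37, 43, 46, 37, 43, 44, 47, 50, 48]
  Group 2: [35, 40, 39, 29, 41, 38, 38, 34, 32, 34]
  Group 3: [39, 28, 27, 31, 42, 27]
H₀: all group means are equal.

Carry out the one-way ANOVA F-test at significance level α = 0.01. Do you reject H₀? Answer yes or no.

Group means [43.08, 36.00, 32.33], grand mean 38.250
SSB = Σnᵢ(x̄ᵢ−x̄)² = 541.000; SSW = ΣΣ(x−x̄ᵢ)² = 578.250
MSB = 541.000/2 = 270.5000; MSW = 578.250/25 = 23.1300
F = MSB/MSW = 11.6948
df = (2, 25)
p-value (upper-tail) = 0.00026
At α=0.01: p < α → reject H₀

reject H₀: yes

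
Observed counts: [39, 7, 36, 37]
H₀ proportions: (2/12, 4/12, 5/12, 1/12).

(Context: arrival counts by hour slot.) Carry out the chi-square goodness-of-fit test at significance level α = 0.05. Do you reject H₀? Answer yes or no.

reject H₀: yes

n = 119; E_i = n·p_i = [19.83, 39.67, 49.58, 9.92]
χ² = (39−19.83)²/19.83 + (7−39.67)²/39.67 + (36−49.58)²/49.58 + (37−9.92)²/9.92 = 123.1126
df = 3
p-value (upper-tail) = 0.00000
At α=0.05: p < α → reject H₀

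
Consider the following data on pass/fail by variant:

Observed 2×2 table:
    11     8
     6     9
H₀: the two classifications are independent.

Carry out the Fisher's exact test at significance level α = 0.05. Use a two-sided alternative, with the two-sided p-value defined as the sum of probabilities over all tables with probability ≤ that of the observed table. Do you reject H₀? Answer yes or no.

reject H₀: no

Margins: r₁=19, r₂=15, c₁=17, c₂=17, n=34
p_obs = C(19,11)·C(15,6)/C(34,17); sum pmf over tables with pmf ≤ p_obs
p-value (two-sided) = 0.49053
At α=0.05: p ≥ α → fail to reject H₀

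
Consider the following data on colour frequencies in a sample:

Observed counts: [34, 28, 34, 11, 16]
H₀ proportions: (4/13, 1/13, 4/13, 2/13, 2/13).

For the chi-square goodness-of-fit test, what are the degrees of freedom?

degrees of freedom = 4

df = k − 1 = 5 − 1 = 4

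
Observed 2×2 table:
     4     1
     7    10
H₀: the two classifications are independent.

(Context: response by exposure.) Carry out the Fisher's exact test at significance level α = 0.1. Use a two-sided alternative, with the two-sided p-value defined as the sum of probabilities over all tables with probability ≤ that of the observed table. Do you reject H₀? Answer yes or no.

Margins: r₁=5, r₂=17, c₁=11, c₂=11, n=22
p_obs = C(5,4)·C(17,7)/C(22,11); sum pmf over tables with pmf ≤ p_obs
p-value (two-sided) = 0.31078
At α=0.1: p ≥ α → fail to reject H₀

reject H₀: no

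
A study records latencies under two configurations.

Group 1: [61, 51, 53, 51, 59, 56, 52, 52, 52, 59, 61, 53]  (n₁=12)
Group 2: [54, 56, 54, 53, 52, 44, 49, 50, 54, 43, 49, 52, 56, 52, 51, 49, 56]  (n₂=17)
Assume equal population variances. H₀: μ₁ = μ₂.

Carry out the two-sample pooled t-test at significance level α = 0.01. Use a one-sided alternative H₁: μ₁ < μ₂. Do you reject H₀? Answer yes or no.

reject H₀: no

x̄₁=55.000, s₁=3.954, n₁=12
x̄₂=51.412, s₂=3.809, n₂=17
s_p² = [11·3.954² + 16·3.809²]/27 = 14.9673
SE = √(s_p²·(1/12+1/17)) = 1.4587
t = (55.000−51.412)/1.4587 = 2.4599
df = 27
p-value (one-sided, H₁ less) = 0.98971
At α=0.01: p ≥ α → fail to reject H₀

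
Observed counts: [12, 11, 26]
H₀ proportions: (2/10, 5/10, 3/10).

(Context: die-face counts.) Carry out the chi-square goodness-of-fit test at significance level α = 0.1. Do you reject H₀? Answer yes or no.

n = 49; E_i = n·p_i = [9.80, 24.50, 14.70]
χ² = (12−9.80)²/9.80 + (11−24.50)²/24.50 + (26−14.70)²/14.70 = 16.6190
df = 2
p-value (upper-tail) = 0.00025
At α=0.1: p < α → reject H₀

reject H₀: yes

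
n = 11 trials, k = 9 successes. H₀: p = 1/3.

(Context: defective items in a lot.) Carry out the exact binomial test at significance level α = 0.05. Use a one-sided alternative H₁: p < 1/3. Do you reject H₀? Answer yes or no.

reject H₀: no

Exact binomial: n=11, k=9, p₀=1/3=0.3333
P(X≤9) from Σ C(n,i)·p₀^i·(1−p₀)^(n−i)
p-value (one-sided, H₁ less) = 0.99987
At α=0.05: p ≥ α → fail to reject H₀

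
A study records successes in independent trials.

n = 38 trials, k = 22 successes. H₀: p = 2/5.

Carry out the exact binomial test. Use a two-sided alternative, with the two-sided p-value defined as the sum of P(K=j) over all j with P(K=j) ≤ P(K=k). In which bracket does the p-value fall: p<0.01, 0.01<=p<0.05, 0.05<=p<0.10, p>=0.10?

Exact binomial: n=38, k=22, p₀=2/5=0.4000
P(X=j) = C(n,j)·p₀^j·(1−p₀)^(n−j); p = Σ P(X=j) over j with P(X=j) ≤ P(X=22)
p-value (two-sided) = 0.03049
→ bracket: 0.01<=p<0.05

p-value bracket: 0.01<=p<0.05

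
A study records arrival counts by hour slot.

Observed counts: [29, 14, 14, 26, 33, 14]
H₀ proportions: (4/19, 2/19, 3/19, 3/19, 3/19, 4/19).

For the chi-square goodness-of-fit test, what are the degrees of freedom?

df = k − 1 = 6 − 1 = 5

degrees of freedom = 5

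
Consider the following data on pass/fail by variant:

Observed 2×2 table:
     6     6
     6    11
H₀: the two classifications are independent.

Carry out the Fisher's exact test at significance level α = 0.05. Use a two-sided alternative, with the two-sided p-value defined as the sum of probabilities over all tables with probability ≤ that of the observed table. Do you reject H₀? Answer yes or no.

reject H₀: no

Margins: r₁=12, r₂=17, c₁=12, c₂=17, n=29
p_obs = C(12,6)·C(17,6)/C(29,12); sum pmf over tables with pmf ≤ p_obs
p-value (two-sided) = 0.47132
At α=0.05: p ≥ α → fail to reject H₀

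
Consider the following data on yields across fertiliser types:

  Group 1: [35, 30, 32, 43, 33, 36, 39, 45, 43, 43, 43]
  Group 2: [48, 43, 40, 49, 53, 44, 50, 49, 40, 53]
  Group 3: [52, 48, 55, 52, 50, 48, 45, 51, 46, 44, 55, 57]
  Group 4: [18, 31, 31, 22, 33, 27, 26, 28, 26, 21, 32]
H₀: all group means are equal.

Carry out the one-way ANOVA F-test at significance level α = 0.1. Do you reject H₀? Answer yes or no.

reject H₀: yes

Group means [38.36, 46.90, 50.25, 26.82], grand mean 40.659
SSB = Σnᵢ(x̄ᵢ−x̄)² = 3658.555; SSW = ΣΣ(x−x̄ᵢ)² = 929.332
MSB = 3658.555/3 = 1219.5182; MSW = 929.332/40 = 23.2333
F = MSB/MSW = 52.4901
df = (3, 40)
p-value (upper-tail) = 0.00000
At α=0.1: p < α → reject H₀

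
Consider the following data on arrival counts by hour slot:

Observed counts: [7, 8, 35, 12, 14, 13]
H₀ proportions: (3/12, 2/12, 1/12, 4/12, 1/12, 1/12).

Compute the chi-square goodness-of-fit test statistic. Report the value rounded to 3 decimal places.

n = 89; E_i = n·p_i = [22.25, 14.83, 7.42, 29.67, 7.42, 7.42]
χ² = (7−22.25)²/22.25 + (8−14.83)²/14.83 + (35−7.42)²/7.42 + (12−29.67)²/29.67 + (14−7.42)²/7.42 + (13−7.42)²/7.42 = 136.7528
df = 5

test statistic = 136.753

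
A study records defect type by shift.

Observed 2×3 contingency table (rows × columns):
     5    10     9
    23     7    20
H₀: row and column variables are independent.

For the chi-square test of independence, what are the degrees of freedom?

degrees of freedom = 2

df = (r−1)(c−1) = (2−1)·(3−1) = 2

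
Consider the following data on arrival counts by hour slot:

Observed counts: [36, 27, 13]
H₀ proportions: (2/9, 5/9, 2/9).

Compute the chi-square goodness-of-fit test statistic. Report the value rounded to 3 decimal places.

test statistic = 28.009

n = 76; E_i = n·p_i = [16.89, 42.22, 16.89]
χ² = (36−16.89)²/16.89 + (27−42.22)²/42.22 + (13−16.89)²/16.89 = 28.0092
df = 2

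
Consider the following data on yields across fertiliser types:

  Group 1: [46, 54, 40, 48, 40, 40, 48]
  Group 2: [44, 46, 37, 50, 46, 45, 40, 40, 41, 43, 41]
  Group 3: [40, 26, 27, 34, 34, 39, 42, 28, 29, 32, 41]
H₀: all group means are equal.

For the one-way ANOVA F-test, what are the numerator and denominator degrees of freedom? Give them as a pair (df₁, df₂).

degrees of freedom = [2, 26]

k = 3 groups, N = 29 total
df = (k−1, N−k) = (3−1, 29−3) = (2, 26)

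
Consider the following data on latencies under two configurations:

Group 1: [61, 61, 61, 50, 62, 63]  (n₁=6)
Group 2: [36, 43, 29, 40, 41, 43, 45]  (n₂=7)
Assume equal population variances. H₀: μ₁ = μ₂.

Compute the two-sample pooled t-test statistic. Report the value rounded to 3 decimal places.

test statistic = 6.974

x̄₁=59.667, s₁=4.803, n₁=6
x̄₂=39.571, s₂=5.473, n₂=7
s_p² = [5·4.803² + 6·5.473²]/11 = 26.8225
SE = √(s_p²·(1/6+1/7)) = 2.8814
t = (59.667−39.571)/2.8814 = 6.9742
df = 11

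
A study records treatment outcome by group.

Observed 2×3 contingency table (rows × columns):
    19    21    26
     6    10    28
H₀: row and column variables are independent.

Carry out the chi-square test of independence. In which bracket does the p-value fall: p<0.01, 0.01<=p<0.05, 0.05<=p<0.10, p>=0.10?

Row totals [66, 44], col totals [25, 31, 54], n=110
χ² = (19−15.00)²/15.00 + (21−18.60)²/18.60 + (26−32.40)²/32.40 + (6−10.00)²/10.00 + (10−12.40)²/12.40 + (28−21.60)²/21.60 = 6.6014
df = 2
p-value (upper-tail) = 0.03686
→ bracket: 0.01<=p<0.05

p-value bracket: 0.01<=p<0.05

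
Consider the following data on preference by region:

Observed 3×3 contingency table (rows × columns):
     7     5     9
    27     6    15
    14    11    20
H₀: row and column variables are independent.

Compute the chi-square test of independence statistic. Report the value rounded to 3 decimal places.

test statistic = 7.114

Row totals [21, 48, 45], col totals [48, 22, 44], n=114
χ² = (7−8.84)²/8.84 + (5−4.05)²/4.05 + (9−8.11)²/8.11 + (27−20.21)²/20.21 + (6−9.26)²/9.26 + (15−18.53)²/18.53 + (14−18.95)²/18.95 + (11−8.68)²/8.68 + (20−17.37)²/17.37 = 7.1136
df = 4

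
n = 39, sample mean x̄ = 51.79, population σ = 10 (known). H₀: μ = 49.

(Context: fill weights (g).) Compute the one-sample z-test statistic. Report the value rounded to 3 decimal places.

SE = σ/√n = 10/√39 = 1.6013
z = (x̄−μ₀)/SE = (51.79−49)/1.6013 = 1.7424

test statistic = 1.742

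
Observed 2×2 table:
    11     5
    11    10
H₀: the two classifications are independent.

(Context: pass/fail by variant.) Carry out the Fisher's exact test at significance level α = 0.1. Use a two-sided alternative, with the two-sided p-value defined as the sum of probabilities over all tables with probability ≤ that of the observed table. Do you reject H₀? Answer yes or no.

reject H₀: no

Margins: r₁=16, r₂=21, c₁=22, c₂=15, n=37
p_obs = C(16,11)·C(21,11)/C(37,22); sum pmf over tables with pmf ≤ p_obs
p-value (two-sided) = 0.50004
At α=0.1: p ≥ α → fail to reject H₀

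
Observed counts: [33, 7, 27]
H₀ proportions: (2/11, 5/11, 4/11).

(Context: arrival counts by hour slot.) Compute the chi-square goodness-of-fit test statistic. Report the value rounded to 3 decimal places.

test statistic = 53.926

n = 67; E_i = n·p_i = [12.18, 30.45, 24.36]
χ² = (33−12.18)²/12.18 + (7−30.45)²/30.45 + (27−24.36)²/24.36 = 53.9261
df = 2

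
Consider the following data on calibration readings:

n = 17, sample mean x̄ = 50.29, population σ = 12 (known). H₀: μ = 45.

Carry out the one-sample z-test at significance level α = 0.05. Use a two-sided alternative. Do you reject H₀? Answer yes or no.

SE = σ/√n = 12/√17 = 2.9104
z = (x̄−μ₀)/SE = (50.29−45)/2.9104 = 1.8176
p-value (two-sided) = 0.06912
At α=0.05: p ≥ α → fail to reject H₀

reject H₀: no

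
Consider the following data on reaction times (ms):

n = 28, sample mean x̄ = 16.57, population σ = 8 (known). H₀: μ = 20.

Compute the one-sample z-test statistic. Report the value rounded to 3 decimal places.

SE = σ/√n = 8/√28 = 1.5119
z = (x̄−μ₀)/SE = (16.57−20)/1.5119 = -2.2687

test statistic = -2.269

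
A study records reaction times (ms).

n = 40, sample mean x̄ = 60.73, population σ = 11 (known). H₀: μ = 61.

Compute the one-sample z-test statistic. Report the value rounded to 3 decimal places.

test statistic = -0.155

SE = σ/√n = 11/√40 = 1.7393
z = (x̄−μ₀)/SE = (60.73−61)/1.7393 = -0.1552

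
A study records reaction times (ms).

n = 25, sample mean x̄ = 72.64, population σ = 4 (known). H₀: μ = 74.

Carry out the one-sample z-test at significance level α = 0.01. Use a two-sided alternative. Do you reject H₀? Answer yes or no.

SE = σ/√n = 4/√25 = 0.8000
z = (x̄−μ₀)/SE = (72.64−74)/0.8000 = -1.7000
p-value (two-sided) = 0.08913
At α=0.01: p ≥ α → fail to reject H₀

reject H₀: no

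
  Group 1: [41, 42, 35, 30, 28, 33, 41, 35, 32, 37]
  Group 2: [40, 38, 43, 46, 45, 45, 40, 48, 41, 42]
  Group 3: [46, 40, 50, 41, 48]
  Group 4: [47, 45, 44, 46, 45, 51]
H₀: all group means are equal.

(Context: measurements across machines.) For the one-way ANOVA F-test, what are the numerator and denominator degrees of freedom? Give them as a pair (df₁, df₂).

k = 4 groups, N = 31 total
df = (k−1, N−k) = (4−1, 31−4) = (3, 27)

degrees of freedom = [3, 27]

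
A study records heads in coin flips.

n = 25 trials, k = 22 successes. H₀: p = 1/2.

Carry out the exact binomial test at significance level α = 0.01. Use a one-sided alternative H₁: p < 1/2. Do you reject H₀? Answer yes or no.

reject H₀: no

Exact binomial: n=25, k=22, p₀=1/2=0.5000
P(X≤22) from Σ C(n,i)·p₀^i·(1−p₀)^(n−i)
p-value (one-sided, H₁ less) = 0.99999
At α=0.01: p ≥ α → fail to reject H₀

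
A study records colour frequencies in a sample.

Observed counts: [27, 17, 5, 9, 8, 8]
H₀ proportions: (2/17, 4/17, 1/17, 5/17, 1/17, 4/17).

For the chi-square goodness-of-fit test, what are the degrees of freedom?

degrees of freedom = 5

df = k − 1 = 6 − 1 = 5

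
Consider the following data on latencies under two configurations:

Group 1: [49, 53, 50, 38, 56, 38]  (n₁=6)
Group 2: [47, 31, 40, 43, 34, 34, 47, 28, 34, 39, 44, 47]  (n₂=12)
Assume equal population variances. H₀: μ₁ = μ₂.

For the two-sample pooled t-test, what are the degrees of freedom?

df = n₁ + n₂ − 2 = 6 + 12 − 2 = 16

degrees of freedom = 16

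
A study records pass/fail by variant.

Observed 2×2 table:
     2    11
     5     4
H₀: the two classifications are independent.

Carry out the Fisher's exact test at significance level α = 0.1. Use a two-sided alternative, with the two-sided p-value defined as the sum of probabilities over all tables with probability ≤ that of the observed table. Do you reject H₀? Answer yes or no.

reject H₀: yes

Margins: r₁=13, r₂=9, c₁=7, c₂=15, n=22
p_obs = C(13,2)·C(9,5)/C(22,7); sum pmf over tables with pmf ≤ p_obs
p-value (two-sided) = 0.07430
At α=0.1: p < α → reject H₀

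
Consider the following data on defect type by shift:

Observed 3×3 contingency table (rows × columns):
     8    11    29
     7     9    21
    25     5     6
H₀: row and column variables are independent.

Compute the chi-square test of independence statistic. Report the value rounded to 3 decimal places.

test statistic = 31.486

Row totals [48, 37, 36], col totals [40, 25, 56], n=121
χ² = (8−15.87)²/15.87 + (11−9.92)²/9.92 + (29−22.21)²/22.21 + (7−12.23)²/12.23 + (9−7.64)²/7.64 + (21−17.12)²/17.12 + (25−11.90)²/11.90 + (5−7.44)²/7.44 + (6−16.66)²/16.66 = 31.4860
df = 4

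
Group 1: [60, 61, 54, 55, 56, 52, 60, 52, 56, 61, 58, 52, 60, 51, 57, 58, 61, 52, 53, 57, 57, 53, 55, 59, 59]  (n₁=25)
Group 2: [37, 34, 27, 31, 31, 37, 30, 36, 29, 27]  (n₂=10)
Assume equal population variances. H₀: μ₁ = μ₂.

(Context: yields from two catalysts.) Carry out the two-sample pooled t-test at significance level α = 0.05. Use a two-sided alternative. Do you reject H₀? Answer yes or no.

reject H₀: yes

x̄₁=56.360, s₁=3.303, n₁=25
x̄₂=31.900, s₂=3.872, n₂=10
s_p² = [24·3.303² + 9·3.872²]/33 = 12.0200
SE = √(s_p²·(1/25+1/10)) = 1.2972
t = (56.360−31.900)/1.2972 = 18.8556
df = 33
p-value (two-sided) = 0.00000
At α=0.05: p < α → reject H₀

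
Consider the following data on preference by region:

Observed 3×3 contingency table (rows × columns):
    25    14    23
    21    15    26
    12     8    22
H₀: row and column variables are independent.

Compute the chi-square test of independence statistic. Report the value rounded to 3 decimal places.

Row totals [62, 62, 42], col totals [58, 37, 71], n=166
χ² = (25−21.66)²/21.66 + (14−13.82)²/13.82 + (23−26.52)²/26.52 + (21−21.66)²/21.66 + (15−13.82)²/13.82 + (26−26.52)²/26.52 + (12−14.67)²/14.67 + (8−9.36)²/9.36 + (22−17.96)²/17.96 = 2.7069
df = 4

test statistic = 2.707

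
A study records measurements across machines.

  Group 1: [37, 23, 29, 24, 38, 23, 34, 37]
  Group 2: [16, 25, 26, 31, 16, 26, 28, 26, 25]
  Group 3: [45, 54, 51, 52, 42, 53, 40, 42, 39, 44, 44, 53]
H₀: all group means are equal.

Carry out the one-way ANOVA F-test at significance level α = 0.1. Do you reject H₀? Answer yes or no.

reject H₀: yes

Group means [30.62, 24.33, 46.58], grand mean 35.276
SSB = Σnᵢ(x̄ᵢ−x̄)² = 2785.001; SSW = ΣΣ(x−x̄ᵢ)² = 860.792
MSB = 2785.001/2 = 1392.5007; MSW = 860.792/26 = 33.1074
F = MSB/MSW = 42.0601
df = (2, 26)
p-value (upper-tail) = 0.00000
At α=0.1: p < α → reject H₀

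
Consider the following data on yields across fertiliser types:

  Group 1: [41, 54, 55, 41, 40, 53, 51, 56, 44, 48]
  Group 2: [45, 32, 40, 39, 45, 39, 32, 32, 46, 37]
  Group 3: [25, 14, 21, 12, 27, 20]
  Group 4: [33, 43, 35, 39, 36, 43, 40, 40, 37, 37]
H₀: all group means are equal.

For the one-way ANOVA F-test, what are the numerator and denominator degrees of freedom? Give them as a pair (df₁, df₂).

degrees of freedom = [3, 32]

k = 4 groups, N = 36 total
df = (k−1, N−k) = (4−1, 36−4) = (3, 32)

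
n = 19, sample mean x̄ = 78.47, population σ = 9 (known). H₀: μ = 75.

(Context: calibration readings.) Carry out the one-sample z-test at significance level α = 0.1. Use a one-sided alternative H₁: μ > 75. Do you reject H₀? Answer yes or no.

SE = σ/√n = 9/√19 = 2.0647
z = (x̄−μ₀)/SE = (78.47−75)/2.0647 = 1.6806
p-value (one-sided, H₁ greater) = 0.04642
At α=0.1: p < α → reject H₀

reject H₀: yes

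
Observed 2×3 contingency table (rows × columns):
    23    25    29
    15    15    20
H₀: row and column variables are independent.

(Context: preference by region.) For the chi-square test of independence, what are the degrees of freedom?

df = (r−1)(c−1) = (2−1)·(3−1) = 2

degrees of freedom = 2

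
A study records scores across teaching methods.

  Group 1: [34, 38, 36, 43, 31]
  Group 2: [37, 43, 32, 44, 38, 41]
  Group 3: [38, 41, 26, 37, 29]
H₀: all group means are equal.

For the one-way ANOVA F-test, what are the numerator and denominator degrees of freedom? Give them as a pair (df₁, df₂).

k = 3 groups, N = 16 total
df = (k−1, N−k) = (3−1, 16−3) = (2, 13)

degrees of freedom = [2, 13]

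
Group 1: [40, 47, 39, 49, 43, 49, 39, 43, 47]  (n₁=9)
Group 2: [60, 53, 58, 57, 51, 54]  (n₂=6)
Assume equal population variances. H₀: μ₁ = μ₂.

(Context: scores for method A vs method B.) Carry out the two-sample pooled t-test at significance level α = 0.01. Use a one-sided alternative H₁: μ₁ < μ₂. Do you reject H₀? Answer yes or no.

x̄₁=44.000, s₁=4.123, n₁=9
x̄₂=55.500, s₂=3.391, n₂=6
s_p² = [8·4.123² + 5·3.391²]/13 = 14.8846
SE = √(s_p²·(1/9+1/6)) = 2.0334
t = (44.000−55.500)/2.0334 = -5.6556
df = 13
p-value (one-sided, H₁ less) = 0.00004
At α=0.01: p < α → reject H₀

reject H₀: yes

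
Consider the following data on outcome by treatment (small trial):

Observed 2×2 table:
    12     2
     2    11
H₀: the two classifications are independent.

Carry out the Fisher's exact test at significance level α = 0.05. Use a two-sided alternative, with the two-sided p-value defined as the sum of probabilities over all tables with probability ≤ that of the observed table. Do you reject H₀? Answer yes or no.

reject H₀: yes

Margins: r₁=14, r₂=13, c₁=14, c₂=13, n=27
p_obs = C(14,12)·C(13,2)/C(27,14); sum pmf over tables with pmf ≤ p_obs
p-value (two-sided) = 0.00042
At α=0.05: p < α → reject H₀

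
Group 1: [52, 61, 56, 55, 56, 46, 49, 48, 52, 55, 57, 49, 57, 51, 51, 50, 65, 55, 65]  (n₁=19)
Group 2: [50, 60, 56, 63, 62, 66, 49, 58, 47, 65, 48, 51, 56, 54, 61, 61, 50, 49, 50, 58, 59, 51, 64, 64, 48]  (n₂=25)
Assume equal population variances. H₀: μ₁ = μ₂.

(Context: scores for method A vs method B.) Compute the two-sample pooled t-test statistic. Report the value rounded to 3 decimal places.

test statistic = -0.998

x̄₁=54.211, s₁=5.329, n₁=19
x̄₂=56.000, s₂=6.278, n₂=25
s_p² = [18·5.329² + 24·6.278²]/42 = 34.6942
SE = √(s_p²·(1/19+1/25)) = 1.7927
t = (54.211−56.000)/1.7927 = -0.9982
df = 42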